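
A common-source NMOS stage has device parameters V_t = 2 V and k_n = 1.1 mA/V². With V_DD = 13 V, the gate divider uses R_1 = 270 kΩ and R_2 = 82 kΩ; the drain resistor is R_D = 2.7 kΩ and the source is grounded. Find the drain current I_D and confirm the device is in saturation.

V_G = V_DD·R_2/(R_1+R_2) = 13×82/352 = 3.03 V. With the source grounded, V_GS = V_G = 3.03 V.
Assume saturation: I_D = (k_n/2)(V_GS − V_t)² = (1.1/2)×(3.03 − 2)² = 0.55×1.03² = 0.582 mA.
V_DS = V_DD − I_D·R_D = 13 − 0.582×2.7 = 11.4 V.
Saturation requires V_DS ≥ V_GS − V_t = 1.03 V; 11.4 ≥ 1.03 ✓.

I_D ≈ 0.58 mA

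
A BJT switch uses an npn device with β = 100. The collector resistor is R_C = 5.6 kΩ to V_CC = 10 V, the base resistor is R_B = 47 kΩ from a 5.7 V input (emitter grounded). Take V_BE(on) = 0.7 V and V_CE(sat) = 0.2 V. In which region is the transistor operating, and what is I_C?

Assume active: I_B = (5.7 − 0.7)/47 = 0.106 mA, giving I_C = β·I_B = 10.6 mA.
But then V_CE = 10 − 10.6×5.6 = -49.6 V < V_CE(sat) = 0.2 V — impossible in the active region.
So the transistor is saturated. With V_CE = 0.2 V, I_C = (V_CC − 0.2)/R_C = 9.8/5.6 = 1.75 mA.
Check: β·I_B = 10.6 mA > I_C = 1.75 mA, confirming saturation.

saturation; I_C ≈ 1.8 mA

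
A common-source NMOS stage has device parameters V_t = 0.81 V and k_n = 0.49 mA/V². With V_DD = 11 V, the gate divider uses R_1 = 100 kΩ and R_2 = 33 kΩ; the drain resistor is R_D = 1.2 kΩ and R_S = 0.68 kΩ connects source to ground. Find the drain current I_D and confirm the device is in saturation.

I_D ≈ 0.57 mA

V_G = V_DD·R_2/(R_1+R_2) = 11×33/133 = 2.73 V.
Assume saturation: I_D = (k_n/2)(V_GS − V_t)² with V_GS = V_G − I_D·R_S = 2.73 − 0.68·I_D.
Substituting gives 0.113·I_D² − 1.64·I_D + 0.903 = 0, with roots I_D = 0.573 or 13.9 mA.
The root I_D = 13.9 mA gives V_GS = -6.72 V ≤ V_t, so take I_D = 0.573 mA.
Then V_GS = 2.34 V and V_DS = V_DD − I_D(R_D+R_S) = 11 − 0.573×1.88 = 9.92 V.
Saturation requires V_DS ≥ V_GS − V_t = 1.53 V; 9.92 ≥ 1.53 ✓.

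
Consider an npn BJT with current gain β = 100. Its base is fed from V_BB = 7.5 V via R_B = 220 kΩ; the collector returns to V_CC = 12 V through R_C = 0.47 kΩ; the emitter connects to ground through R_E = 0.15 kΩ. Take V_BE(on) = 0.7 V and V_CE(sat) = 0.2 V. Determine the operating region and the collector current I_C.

Assume active. Base-emitter loop: I_B = (V_BB − V_BE)/(R_B + (β+1)R_E) = (7.5 − 0.7)/(220 + 101×0.15) = 0.0289 mA.
I_C = β·I_B = 100×0.0289 = 2.89 mA.
V_CE = V_CC − I_C·R_C − I_E·R_E = 12 − 2.89×0.47 − 2.92×0.15 = 10.2 V > V_CE(sat), so the active-region assumption holds.

active; I_C ≈ 2.9 mA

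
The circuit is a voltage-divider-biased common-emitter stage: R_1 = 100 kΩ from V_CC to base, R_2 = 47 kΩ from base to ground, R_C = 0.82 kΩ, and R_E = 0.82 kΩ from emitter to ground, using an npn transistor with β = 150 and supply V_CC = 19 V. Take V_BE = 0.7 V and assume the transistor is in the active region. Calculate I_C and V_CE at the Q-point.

I_C ≈ 5.2 mA, V_CE ≈ 10 V

Thevenize the base divider: V_Th = V_CC·R_2/(R_1+R_2) = 19×47/147 = 6.07 V, R_Th = R_1‖R_2 = 32 kΩ.
Base-emitter loop: V_Th = I_B·R_Th + V_BE + (β+1)I_B·R_E, so I_B = (6.07 − 0.7) / (32 + 151×0.82) = 0.0345 mA.
I_C = β·I_B = 150×0.0345 = 5.17 mA, and I_E = (β+1)I_B = 5.21 mA.
V_CE = V_CC − I_C·R_C − I_E·R_E = 19 − 5.17×0.82 − 5.21×0.82 = 10.5 V.
V_CE = 10.5 V > 0.2 V confirms active-region operation.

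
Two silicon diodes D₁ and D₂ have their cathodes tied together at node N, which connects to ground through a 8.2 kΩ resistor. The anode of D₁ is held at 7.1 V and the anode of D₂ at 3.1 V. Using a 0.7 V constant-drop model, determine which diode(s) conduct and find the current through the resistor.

Only D₁ conducts; I_R ≈ 0.78 mA

Assume both conduct. Then node N would need to be at both 7.1−0.7 = 6.4 V and 3.1−0.7 = 2.4 V, which is impossible.
Assume only D₁ conducts: V_N = 7.1 − 0.7 = 6.4 V, so I_R = 6.4/8.2 = 0.78 mA.
Check D₂: its anode-to-cathode voltage is 3.1 − 6.4 = -3.3 V < 0.7 V, so it is off. The assumption is consistent.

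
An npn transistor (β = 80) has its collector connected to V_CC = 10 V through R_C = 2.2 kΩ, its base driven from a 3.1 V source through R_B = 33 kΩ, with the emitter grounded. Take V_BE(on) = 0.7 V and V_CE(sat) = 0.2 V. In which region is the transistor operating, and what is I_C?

Assume active: I_B = (3.1 − 0.7)/33 = 0.0727 mA, giving I_C = β·I_B = 5.82 mA.
But then V_CE = 10 − 5.82×2.2 = -2.8 V < V_CE(sat) = 0.2 V — impossible in the active region.
So the transistor is saturated. With V_CE = 0.2 V, I_C = (V_CC − 0.2)/R_C = 9.8/2.2 = 4.45 mA.
Check: β·I_B = 5.82 mA > I_C = 4.45 mA, confirming saturation.

saturation; I_C ≈ 4.5 mA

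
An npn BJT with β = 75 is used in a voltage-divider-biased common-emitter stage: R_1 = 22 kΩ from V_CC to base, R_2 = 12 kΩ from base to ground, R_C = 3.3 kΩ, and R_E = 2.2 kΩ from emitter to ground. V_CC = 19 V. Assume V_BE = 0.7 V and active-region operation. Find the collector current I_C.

Thevenize the base divider: V_Th = V_CC·R_2/(R_1+R_2) = 19×12/34 = 6.71 V, R_Th = R_1‖R_2 = 7.76 kΩ.
Base-emitter loop: V_Th = I_B·R_Th + V_BE + (β+1)I_B·R_E, so I_B = (6.71 − 0.7) / (7.76 + 76×2.2) = 0.0343 mA.
I_C = β·I_B = 75×0.0343 = 2.57 mA, and I_E = (β+1)I_B = 2.61 mA.
V_CE = V_CC − I_C·R_C − I_E·R_E = 19 − 2.57×3.3 − 2.61×2.2 = 4.76 V.
V_CE = 4.76 V > 0.2 V confirms active-region operation.

I_C ≈ 2.6 mA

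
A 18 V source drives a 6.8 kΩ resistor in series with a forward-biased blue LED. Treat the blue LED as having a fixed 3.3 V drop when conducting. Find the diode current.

KVL around the loop: 18 = V_D + I·R = 3.3 + I × 6.8 kΩ.
So I = (18 − 3.3) / 6.8 kΩ = 14.7 / 6.8 = 2.16 mA.

I ≈ 2.2 mA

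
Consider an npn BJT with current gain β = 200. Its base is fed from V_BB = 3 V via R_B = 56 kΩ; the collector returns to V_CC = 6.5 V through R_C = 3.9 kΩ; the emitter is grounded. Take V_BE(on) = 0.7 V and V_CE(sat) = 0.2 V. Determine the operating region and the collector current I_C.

saturation; I_C ≈ 1.6 mA

Assume active: I_B = (3 − 0.7)/56 = 0.0411 mA, giving I_C = β·I_B = 8.21 mA.
But then V_CE = 6.5 − 8.21×3.9 = -25.5 V < V_CE(sat) = 0.2 V — impossible in the active region.
So the transistor is saturated. With V_CE = 0.2 V, I_C = (V_CC − 0.2)/R_C = 6.3/3.9 = 1.62 mA.
Check: β·I_B = 8.21 mA > I_C = 1.62 mA, confirming saturation.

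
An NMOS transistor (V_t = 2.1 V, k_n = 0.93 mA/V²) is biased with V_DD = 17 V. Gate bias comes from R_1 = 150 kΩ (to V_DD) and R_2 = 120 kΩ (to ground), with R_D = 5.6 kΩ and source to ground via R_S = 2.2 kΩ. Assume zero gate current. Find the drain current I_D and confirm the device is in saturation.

V_G = V_DD·R_2/(R_1+R_2) = 17×120/270 = 7.56 V.
Assume saturation: I_D = (k_n/2)(V_GS − V_t)² with V_GS = V_G − I_D·R_S = 7.56 − 2.2·I_D.
Substituting gives 2.25·I_D² − 12.2·I_D + 13.8 = 0, with roots I_D = 1.63 or 3.77 mA.
The root I_D = 3.77 mA gives V_GS = -0.749 V ≤ V_t, so take I_D = 1.63 mA.
Then V_GS = 3.97 V and V_DS = V_DD − I_D(R_D+R_S) = 17 − 1.63×7.8 = 4.29 V.
Saturation requires V_DS ≥ V_GS − V_t = 1.87 V; 4.29 ≥ 1.87 ✓.

I_D ≈ 1.6 mA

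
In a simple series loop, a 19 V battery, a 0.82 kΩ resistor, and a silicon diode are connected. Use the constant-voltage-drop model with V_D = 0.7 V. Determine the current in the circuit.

I ≈ 22 mA

KVL around the loop: 19 = V_D + I·R = 0.7 + I × 0.82 kΩ.
So I = (19 − 0.7) / 0.82 kΩ = 18.3 / 0.82 = 22.3 mA.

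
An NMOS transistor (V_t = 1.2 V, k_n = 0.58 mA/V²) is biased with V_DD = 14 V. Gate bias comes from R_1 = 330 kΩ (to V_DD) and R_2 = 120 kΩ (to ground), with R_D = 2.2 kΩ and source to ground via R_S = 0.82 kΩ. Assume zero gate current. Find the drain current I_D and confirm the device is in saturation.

I_D ≈ 0.92 mA

V_G = V_DD·R_2/(R_1+R_2) = 14×120/450 = 3.73 V.
Assume saturation: I_D = (k_n/2)(V_GS − V_t)² with V_GS = V_G − I_D·R_S = 3.73 − 0.82·I_D.
Substituting gives 0.195·I_D² − 2.2·I_D + 1.86 = 0, with roots I_D = 0.919 or 10.4 mA.
The root I_D = 10.4 mA gives V_GS = -4.79 V ≤ V_t, so take I_D = 0.919 mA.
Then V_GS = 2.98 V and V_DS = V_DD − I_D(R_D+R_S) = 14 − 0.919×3.02 = 11.2 V.
Saturation requires V_DS ≥ V_GS − V_t = 1.78 V; 11.2 ≥ 1.78 ✓.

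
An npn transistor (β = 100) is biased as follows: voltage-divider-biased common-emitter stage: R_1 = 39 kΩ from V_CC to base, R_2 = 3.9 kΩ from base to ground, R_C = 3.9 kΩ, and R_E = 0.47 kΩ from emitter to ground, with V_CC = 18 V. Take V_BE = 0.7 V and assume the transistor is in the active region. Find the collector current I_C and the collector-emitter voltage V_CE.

I_C ≈ 1.8 mA, V_CE ≈ 10 V

Thevenize the base divider: V_Th = V_CC·R_2/(R_1+R_2) = 18×3.9/42.9 = 1.64 V, R_Th = R_1‖R_2 = 3.55 kΩ.
Base-emitter loop: V_Th = I_B·R_Th + V_BE + (β+1)I_B·R_E, so I_B = (1.64 − 0.7) / (3.55 + 101×0.47) = 0.0184 mA.
I_C = β·I_B = 100×0.0184 = 1.84 mA, and I_E = (β+1)I_B = 1.85 mA.
V_CE = V_CC − I_C·R_C − I_E·R_E = 18 − 1.84×3.9 − 1.85×0.47 = 9.97 V.
V_CE = 9.97 V > 0.2 V confirms active-region operation.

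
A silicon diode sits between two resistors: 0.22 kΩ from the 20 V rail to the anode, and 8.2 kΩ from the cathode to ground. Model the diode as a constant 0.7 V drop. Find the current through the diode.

I ≈ 2.3 mA

The two resistors are in series with the diode, so KVL gives 20 = I·0.22 + 0.7 + I·8.2.
I = (20 − 0.7) / (0.22 + 8.2) kΩ = 19.3 / 8.42 = 2.29 mA.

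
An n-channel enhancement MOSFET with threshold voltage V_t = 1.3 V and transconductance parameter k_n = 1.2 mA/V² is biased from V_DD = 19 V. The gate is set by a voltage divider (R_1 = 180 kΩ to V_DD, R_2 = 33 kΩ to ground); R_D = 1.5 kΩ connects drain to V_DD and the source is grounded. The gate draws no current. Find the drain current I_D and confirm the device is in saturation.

I_D ≈ 1.6 mA

V_G = V_DD·R_2/(R_1+R_2) = 19×33/213 = 2.94 V. With the source grounded, V_GS = V_G = 2.94 V.
Assume saturation: I_D = (k_n/2)(V_GS − V_t)² = (1.2/2)×(2.94 − 1.3)² = 0.6×1.64² = 1.62 mA.
V_DS = V_DD − I_D·R_D = 19 − 1.62×1.5 = 16.6 V.
Saturation requires V_DS ≥ V_GS − V_t = 1.64 V; 16.6 ≥ 1.64 ✓.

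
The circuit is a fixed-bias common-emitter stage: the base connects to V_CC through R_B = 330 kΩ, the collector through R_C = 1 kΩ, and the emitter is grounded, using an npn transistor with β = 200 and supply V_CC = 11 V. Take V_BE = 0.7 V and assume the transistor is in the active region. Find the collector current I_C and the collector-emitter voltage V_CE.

I_C ≈ 6.2 mA, V_CE ≈ 4.8 V

Base loop: V_CC = I_B·R_B + V_BE, so I_B = (11 − 0.7)/330 kΩ = 0.0312 mA.
In the active region I_C = β·I_B = 200 × 0.0312 = 6.24 mA.
Collector loop: V_CE = V_CC − I_C·R_C = 11 − 6.24×1 = 4.76 V.
Since V_CE = 4.76 V > V_CE(sat) ≈ 0.2 V, the transistor is in the active region as assumed.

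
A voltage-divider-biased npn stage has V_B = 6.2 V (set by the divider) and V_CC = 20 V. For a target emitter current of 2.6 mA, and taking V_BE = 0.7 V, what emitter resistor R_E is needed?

V_E = V_B − V_BE = 6.2 − 0.7 = 5.5 V.
R_E = V_E / I_E = 5.5 / 2.6 = 2.12 kΩ.

R_E ≈ 2.1 kΩ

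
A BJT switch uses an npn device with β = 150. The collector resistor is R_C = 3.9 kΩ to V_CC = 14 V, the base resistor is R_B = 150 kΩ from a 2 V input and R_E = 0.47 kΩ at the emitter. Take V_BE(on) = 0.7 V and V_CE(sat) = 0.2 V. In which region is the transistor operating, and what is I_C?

Assume active. Base-emitter loop: I_B = (V_BB − V_BE)/(R_B + (β+1)R_E) = (2 − 0.7)/(150 + 151×0.47) = 0.00588 mA.
I_C = β·I_B = 150×0.00588 = 0.882 mA.
V_CE = V_CC − I_C·R_C − I_E·R_E = 14 − 0.882×3.9 − 0.888×0.47 = 10.1 V > V_CE(sat), so the active-region assumption holds.

active; I_C ≈ 0.88 mA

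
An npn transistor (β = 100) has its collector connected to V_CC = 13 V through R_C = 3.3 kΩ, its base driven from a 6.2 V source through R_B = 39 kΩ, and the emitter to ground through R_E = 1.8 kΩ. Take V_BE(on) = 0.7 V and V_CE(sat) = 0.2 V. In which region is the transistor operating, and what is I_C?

Assume active. Base-emitter loop: I_B = (V_BB − V_BE)/(R_B + (β+1)R_E) = (6.2 − 0.7)/(39 + 101×1.8) = 0.0249 mA.
I_C = β·I_B = 100×0.0249 = 2.49 mA.
V_CE = V_CC − I_C·R_C − I_E·R_E = 13 − 2.49×3.3 − 2.52×1.8 = 0.251 V > V_CE(sat), so the active-region assumption holds.

active; I_C ≈ 2.5 mA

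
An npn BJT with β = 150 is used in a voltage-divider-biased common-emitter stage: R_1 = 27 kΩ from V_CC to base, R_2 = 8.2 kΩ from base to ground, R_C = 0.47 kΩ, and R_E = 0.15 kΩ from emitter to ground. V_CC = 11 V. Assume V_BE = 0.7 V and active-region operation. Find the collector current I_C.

Thevenize the base divider: V_Th = V_CC·R_2/(R_1+R_2) = 11×8.2/35.2 = 2.56 V, R_Th = R_1‖R_2 = 6.29 kΩ.
Base-emitter loop: V_Th = I_B·R_Th + V_BE + (β+1)I_B·R_E, so I_B = (2.56 − 0.7) / (6.29 + 151×0.15) = 0.0644 mA.
I_C = β·I_B = 150×0.0644 = 9.65 mA, and I_E = (β+1)I_B = 9.72 mA.
V_CE = V_CC − I_C·R_C − I_E·R_E = 11 − 9.65×0.47 − 9.72×0.15 = 5.01 V.
V_CE = 5.01 V > 0.2 V confirms active-region operation.

I_C ≈ 9.7 mA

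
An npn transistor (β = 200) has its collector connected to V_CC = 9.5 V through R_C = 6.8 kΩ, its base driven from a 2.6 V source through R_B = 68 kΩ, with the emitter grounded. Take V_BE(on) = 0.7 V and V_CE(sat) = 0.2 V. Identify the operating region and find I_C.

saturation; I_C ≈ 1.4 mA

Assume active: I_B = (2.6 − 0.7)/68 = 0.0279 mA, giving I_C = β·I_B = 5.59 mA.
But then V_CE = 9.5 − 5.59×6.8 = -28.5 V < V_CE(sat) = 0.2 V — impossible in the active region.
So the transistor is saturated. With V_CE = 0.2 V, I_C = (V_CC − 0.2)/R_C = 9.3/6.8 = 1.37 mA.
Check: β·I_B = 5.59 mA > I_C = 1.37 mA, confirming saturation.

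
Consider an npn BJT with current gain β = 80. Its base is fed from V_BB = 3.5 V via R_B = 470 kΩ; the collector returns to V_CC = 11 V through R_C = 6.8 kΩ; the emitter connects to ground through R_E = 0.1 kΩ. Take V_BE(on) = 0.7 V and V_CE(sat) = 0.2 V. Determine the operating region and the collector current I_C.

active; I_C ≈ 0.47 mA

Assume active. Base-emitter loop: I_B = (V_BB − V_BE)/(R_B + (β+1)R_E) = (3.5 − 0.7)/(470 + 81×0.1) = 0.00586 mA.
I_C = β·I_B = 80×0.00586 = 0.469 mA.
V_CE = V_CC − I_C·R_C − I_E·R_E = 11 − 0.469×6.8 − 0.474×0.1 = 7.77 V > V_CE(sat), so the active-region assumption holds.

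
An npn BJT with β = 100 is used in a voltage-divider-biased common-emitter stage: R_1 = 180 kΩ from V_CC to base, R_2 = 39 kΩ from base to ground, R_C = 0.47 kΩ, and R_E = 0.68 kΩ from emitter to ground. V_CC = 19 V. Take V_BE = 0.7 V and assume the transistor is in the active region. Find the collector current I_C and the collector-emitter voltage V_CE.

I_C ≈ 2.7 mA, V_CE ≈ 16 V

Thevenize the base divider: V_Th = V_CC·R_2/(R_1+R_2) = 19×39/219 = 3.38 V, R_Th = R_1‖R_2 = 32.1 kΩ.
Base-emitter loop: V_Th = I_B·R_Th + V_BE + (β+1)I_B·R_E, so I_B = (3.38 − 0.7) / (32.1 + 101×0.68) = 0.0266 mA.
I_C = β·I_B = 100×0.0266 = 2.66 mA, and I_E = (β+1)I_B = 2.69 mA.
V_CE = V_CC − I_C·R_C − I_E·R_E = 19 − 2.66×0.47 − 2.69×0.68 = 15.9 V.
V_CE = 15.9 V > 0.2 V confirms active-region operation.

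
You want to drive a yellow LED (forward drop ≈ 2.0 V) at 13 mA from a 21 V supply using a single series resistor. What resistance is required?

The resistor drops V_S − V_D = 21 − 2.0 = 19 V at 13 mA.
R = 19 V / 13 mA = 1.46 kΩ.

R ≈ 1.5 kΩ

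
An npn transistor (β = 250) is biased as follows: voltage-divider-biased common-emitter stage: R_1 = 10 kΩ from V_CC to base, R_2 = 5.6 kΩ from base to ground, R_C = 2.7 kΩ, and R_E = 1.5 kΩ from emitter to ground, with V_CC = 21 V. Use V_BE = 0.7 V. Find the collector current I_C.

Thevenize the base divider: V_Th = V_CC·R_2/(R_1+R_2) = 21×5.6/15.6 = 7.54 V, R_Th = R_1‖R_2 = 3.59 kΩ.
Base-emitter loop: V_Th = I_B·R_Th + V_BE + (β+1)I_B·R_E, so I_B = (7.54 − 0.7) / (3.59 + 251×1.5) = 0.018 mA.
I_C = β·I_B = 250×0.018 = 4.5 mA, and I_E = (β+1)I_B = 4.52 mA.
V_CE = V_CC − I_C·R_C − I_E·R_E = 21 − 4.5×2.7 − 4.52×1.5 = 2.08 V.
V_CE = 2.08 V > 0.2 V confirms active-region operation.

I_C ≈ 4.5 mA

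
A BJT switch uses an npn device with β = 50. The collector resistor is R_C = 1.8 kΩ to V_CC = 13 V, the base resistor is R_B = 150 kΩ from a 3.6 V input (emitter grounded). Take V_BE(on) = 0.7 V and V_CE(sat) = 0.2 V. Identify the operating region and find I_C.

active; I_C ≈ 0.97 mA

Assume active. Base-emitter loop: I_B = (V_BB − V_BE)/R_B = (3.6 − 0.7)/150 = 0.0193 mA.
I_C = β·I_B = 50×0.0193 = 0.967 mA.
V_CE = V_CC − I_C·R_C = 13 − 0.967×1.8 = 11.3 V > V_CE(sat), so the active-region assumption holds.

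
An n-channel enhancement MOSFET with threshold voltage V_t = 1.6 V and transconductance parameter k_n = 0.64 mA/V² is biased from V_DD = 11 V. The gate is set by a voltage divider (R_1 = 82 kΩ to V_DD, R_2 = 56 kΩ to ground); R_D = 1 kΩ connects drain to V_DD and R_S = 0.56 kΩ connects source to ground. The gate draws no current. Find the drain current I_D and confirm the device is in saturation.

I_D ≈ 1.4 mA

V_G = V_DD·R_2/(R_1+R_2) = 11×56/138 = 4.46 V.
Assume saturation: I_D = (k_n/2)(V_GS − V_t)² with V_GS = V_G − I_D·R_S = 4.46 − 0.56·I_D.
Substituting gives 0.1·I_D² − 2.03·I_D + 2.62 = 0, with roots I_D = 1.39 or 18.8 mA.
The root I_D = 18.8 mA gives V_GS = -6.07 V ≤ V_t, so take I_D = 1.39 mA.
Then V_GS = 3.68 V and V_DS = V_DD − I_D(R_D+R_S) = 11 − 1.39×1.56 = 8.83 V.
Saturation requires V_DS ≥ V_GS − V_t = 2.08 V; 8.83 ≥ 2.08 ✓.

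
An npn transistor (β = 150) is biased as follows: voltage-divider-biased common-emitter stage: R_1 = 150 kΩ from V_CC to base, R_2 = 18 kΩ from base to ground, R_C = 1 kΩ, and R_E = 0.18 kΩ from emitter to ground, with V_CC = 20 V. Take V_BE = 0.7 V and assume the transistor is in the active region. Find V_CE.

V_CE ≈ 14 V

Thevenize the base divider: V_Th = V_CC·R_2/(R_1+R_2) = 20×18/168 = 2.14 V, R_Th = R_1‖R_2 = 16.1 kΩ.
Base-emitter loop: V_Th = I_B·R_Th + V_BE + (β+1)I_B·R_E, so I_B = (2.14 − 0.7) / (16.1 + 151×0.18) = 0.0334 mA.
I_C = β·I_B = 150×0.0334 = 5 mA, and I_E = (β+1)I_B = 5.04 mA.
V_CE = V_CC − I_C·R_C − I_E·R_E = 20 − 5×1 − 5.04×0.18 = 14.1 V.
V_CE = 14.1 V > 0.2 V confirms active-region operation.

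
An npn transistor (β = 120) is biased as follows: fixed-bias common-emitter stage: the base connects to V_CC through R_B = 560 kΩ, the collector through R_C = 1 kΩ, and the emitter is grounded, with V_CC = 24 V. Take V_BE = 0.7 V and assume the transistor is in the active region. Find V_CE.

Base loop: V_CC = I_B·R_B + V_BE, so I_B = (24 − 0.7)/560 kΩ = 0.0416 mA.
In the active region I_C = β·I_B = 120 × 0.0416 = 4.99 mA.
Collector loop: V_CE = V_CC − I_C·R_C = 24 − 4.99×1 = 19 V.
Since V_CE = 19 V > V_CE(sat) ≈ 0.2 V, the transistor is in the active region as assumed.

V_CE ≈ 19 V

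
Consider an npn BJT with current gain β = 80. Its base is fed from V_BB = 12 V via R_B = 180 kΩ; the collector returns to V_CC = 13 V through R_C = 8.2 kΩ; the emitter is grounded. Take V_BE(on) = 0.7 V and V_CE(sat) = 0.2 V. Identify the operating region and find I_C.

Assume active: I_B = (12 − 0.7)/180 = 0.0628 mA, giving I_C = β·I_B = 5.02 mA.
But then V_CE = 13 − 5.02×8.2 = -28.2 V < V_CE(sat) = 0.2 V — impossible in the active region.
So the transistor is saturated. With V_CE = 0.2 V, I_C = (V_CC − 0.2)/R_C = 12.8/8.2 = 1.56 mA.
Check: β·I_B = 5.02 mA > I_C = 1.56 mA, confirming saturation.

saturation; I_C ≈ 1.6 mA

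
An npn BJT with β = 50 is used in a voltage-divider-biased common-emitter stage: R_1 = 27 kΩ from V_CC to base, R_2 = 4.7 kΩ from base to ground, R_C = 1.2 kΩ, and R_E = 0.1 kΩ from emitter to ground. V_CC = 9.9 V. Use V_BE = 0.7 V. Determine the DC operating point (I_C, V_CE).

Thevenize the base divider: V_Th = V_CC·R_2/(R_1+R_2) = 9.9×4.7/31.7 = 1.47 V, R_Th = R_1‖R_2 = 4 kΩ.
Base-emitter loop: V_Th = I_B·R_Th + V_BE + (β+1)I_B·R_E, so I_B = (1.47 − 0.7) / (4 + 51×0.1) = 0.0843 mA.
I_C = β·I_B = 50×0.0843 = 4.22 mA, and I_E = (β+1)I_B = 4.3 mA.
V_CE = V_CC − I_C·R_C − I_E·R_E = 9.9 − 4.22×1.2 − 4.3×0.1 = 4.41 V.
V_CE = 4.41 V > 0.2 V confirms active-region operation.

I_C ≈ 4.2 mA, V_CE ≈ 4.4 V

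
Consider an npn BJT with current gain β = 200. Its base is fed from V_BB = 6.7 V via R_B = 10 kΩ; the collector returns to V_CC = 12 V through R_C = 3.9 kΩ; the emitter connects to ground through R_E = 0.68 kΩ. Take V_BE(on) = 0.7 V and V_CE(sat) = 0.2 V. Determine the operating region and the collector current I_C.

saturation; I_C ≈ 2.5 mA

Assume active: I_B = (6.7 − 0.7)/(10 + 201×0.68) = 0.0409 mA, I_C = β·I_B = 8.18 mA.
Then V_CE = 12 − 8.18×3.9 − 8.22×0.68 = -25.5 V < 0.2 V — the active assumption fails.
Re-solve with V_CE = 0.2 V. KCL at the emitter: V_E/R_E = (V_BB−0.7−V_E)/R_B + (V_CC−0.2−V_E)/R_C, giving V_E = 1.98 V.
I_C = (V_CC − 0.2 − V_E)/R_C = (11.8 − 1.98)/3.9 = 2.52 mA.
Check: I_B = (6 − 1.98)/10 = 0.402 mA, and β·I_B = 80.3 mA > I_C, confirming saturation.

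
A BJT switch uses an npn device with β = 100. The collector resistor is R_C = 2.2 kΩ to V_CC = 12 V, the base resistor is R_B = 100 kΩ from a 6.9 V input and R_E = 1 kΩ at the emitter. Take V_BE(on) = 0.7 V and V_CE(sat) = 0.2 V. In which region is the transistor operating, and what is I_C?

Assume active. Base-emitter loop: I_B = (V_BB − V_BE)/(R_B + (β+1)R_E) = (6.9 − 0.7)/(100 + 101×1) = 0.0308 mA.
I_C = β·I_B = 100×0.0308 = 3.08 mA.
V_CE = V_CC − I_C·R_C − I_E·R_E = 12 − 3.08×2.2 − 3.12×1 = 2.1 V > V_CE(sat), so the active-region assumption holds.

active; I_C ≈ 3.1 mA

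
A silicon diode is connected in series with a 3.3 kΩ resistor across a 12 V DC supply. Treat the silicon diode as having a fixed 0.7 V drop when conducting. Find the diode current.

KVL around the loop: 12 = V_D + I·R = 0.7 + I × 3.3 kΩ.
So I = (12 − 0.7) / 3.3 kΩ = 11.3 / 3.3 = 3.42 mA.

I ≈ 3.4 mA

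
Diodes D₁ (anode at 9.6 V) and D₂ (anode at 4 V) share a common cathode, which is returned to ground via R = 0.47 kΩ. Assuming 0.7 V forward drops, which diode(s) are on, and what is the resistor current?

Only D₁ conducts; I_R ≈ 19 mA

Assume both conduct. Then node N would need to be at both 9.6−0.7 = 8.9 V and 4−0.7 = 3.3 V, which is impossible.
Assume only D₁ conducts: V_N = 9.6 − 0.7 = 8.9 V, so I_R = 8.9/0.47 = 18.9 mA.
Check D₂: its anode-to-cathode voltage is 4 − 8.9 = -4.9 V < 0.7 V, so it is off. The assumption is consistent.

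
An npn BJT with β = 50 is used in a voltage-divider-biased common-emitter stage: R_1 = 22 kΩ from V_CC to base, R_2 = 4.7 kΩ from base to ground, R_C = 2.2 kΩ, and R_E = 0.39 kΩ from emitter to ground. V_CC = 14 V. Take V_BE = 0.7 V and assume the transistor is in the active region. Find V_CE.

V_CE ≈ 4.4 V

Thevenize the base divider: V_Th = V_CC·R_2/(R_1+R_2) = 14×4.7/26.7 = 2.46 V, R_Th = R_1‖R_2 = 3.87 kΩ.
Base-emitter loop: V_Th = I_B·R_Th + V_BE + (β+1)I_B·R_E, so I_B = (2.46 − 0.7) / (3.87 + 51×0.39) = 0.0743 mA.
I_C = β·I_B = 50×0.0743 = 3.71 mA, and I_E = (β+1)I_B = 3.79 mA.
V_CE = V_CC − I_C·R_C − I_E·R_E = 14 − 3.71×2.2 − 3.79×0.39 = 4.36 V.
V_CE = 4.36 V > 0.2 V confirms active-region operation.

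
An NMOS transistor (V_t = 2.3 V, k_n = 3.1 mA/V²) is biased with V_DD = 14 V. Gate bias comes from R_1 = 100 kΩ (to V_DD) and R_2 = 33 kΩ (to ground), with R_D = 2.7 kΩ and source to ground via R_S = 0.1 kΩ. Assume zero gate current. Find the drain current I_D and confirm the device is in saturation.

V_G = V_DD·R_2/(R_1+R_2) = 14×33/133 = 3.47 V.
Assume saturation: I_D = (k_n/2)(V_GS − V_t)² with V_GS = V_G − I_D·R_S = 3.47 − 0.1·I_D.
Substituting gives 0.0155·I_D² − 1.36·I_D + 2.14 = 0, with roots I_D = 1.59 or 86.4 mA.
The root I_D = 86.4 mA gives V_GS = -5.17 V ≤ V_t, so take I_D = 1.59 mA.
Then V_GS = 3.31 V and V_DS = V_DD − I_D(R_D+R_S) = 14 − 1.59×2.8 = 9.54 V.
Saturation requires V_DS ≥ V_GS − V_t = 1.01 V; 9.54 ≥ 1.01 ✓.

I_D ≈ 1.6 mA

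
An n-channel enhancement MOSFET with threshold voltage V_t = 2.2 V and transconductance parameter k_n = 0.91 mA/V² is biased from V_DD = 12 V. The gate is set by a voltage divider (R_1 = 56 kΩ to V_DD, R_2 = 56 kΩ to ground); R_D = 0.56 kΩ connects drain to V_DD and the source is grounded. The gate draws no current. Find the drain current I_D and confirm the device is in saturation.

V_G = V_DD·R_2/(R_1+R_2) = 12×56/112 = 6 V. With the source grounded, V_GS = V_G = 6 V.
Assume saturation: I_D = (k_n/2)(V_GS − V_t)² = (0.91/2)×(6 − 2.2)² = 0.455×3.8² = 6.57 mA.
V_DS = V_DD − I_D·R_D = 12 − 6.57×0.56 = 8.32 V.
Saturation requires V_DS ≥ V_GS − V_t = 3.8 V; 8.32 ≥ 3.8 ✓.

I_D ≈ 6.6 mA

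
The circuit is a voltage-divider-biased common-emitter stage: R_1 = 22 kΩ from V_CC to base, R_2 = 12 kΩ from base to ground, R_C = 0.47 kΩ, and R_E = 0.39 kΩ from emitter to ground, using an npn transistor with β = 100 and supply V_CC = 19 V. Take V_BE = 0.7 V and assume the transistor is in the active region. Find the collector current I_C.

I_C ≈ 13 mA

Thevenize the base divider: V_Th = V_CC·R_2/(R_1+R_2) = 19×12/34 = 6.71 V, R_Th = R_1‖R_2 = 7.76 kΩ.
Base-emitter loop: V_Th = I_B·R_Th + V_BE + (β+1)I_B·R_E, so I_B = (6.71 − 0.7) / (7.76 + 101×0.39) = 0.127 mA.
I_C = β·I_B = 100×0.127 = 12.7 mA, and I_E = (β+1)I_B = 12.9 mA.
V_CE = V_CC − I_C·R_C − I_E·R_E = 19 − 12.7×0.47 − 12.9×0.39 = 8 V.
V_CE = 8 V > 0.2 V confirms active-region operation.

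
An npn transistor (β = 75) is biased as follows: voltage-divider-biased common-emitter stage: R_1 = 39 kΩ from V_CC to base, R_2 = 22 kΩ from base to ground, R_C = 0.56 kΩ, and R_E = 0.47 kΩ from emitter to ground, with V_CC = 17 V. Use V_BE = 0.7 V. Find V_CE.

Thevenize the base divider: V_Th = V_CC·R_2/(R_1+R_2) = 17×22/61 = 6.13 V, R_Th = R_1‖R_2 = 14.1 kΩ.
Base-emitter loop: V_Th = I_B·R_Th + V_BE + (β+1)I_B·R_E, so I_B = (6.13 − 0.7) / (14.1 + 76×0.47) = 0.109 mA.
I_C = β·I_B = 75×0.109 = 8.18 mA, and I_E = (β+1)I_B = 8.29 mA.
V_CE = V_CC − I_C·R_C − I_E·R_E = 17 − 8.18×0.56 − 8.29×0.47 = 8.52 V.
V_CE = 8.52 V > 0.2 V confirms active-region operation.

V_CE ≈ 8.5 V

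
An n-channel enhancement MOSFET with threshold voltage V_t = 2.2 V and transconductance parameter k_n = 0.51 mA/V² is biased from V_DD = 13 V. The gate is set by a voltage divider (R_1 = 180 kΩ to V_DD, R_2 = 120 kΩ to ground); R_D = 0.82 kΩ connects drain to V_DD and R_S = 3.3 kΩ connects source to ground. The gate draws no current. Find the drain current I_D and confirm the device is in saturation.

I_D ≈ 0.49 mA

V_G = V_DD·R_2/(R_1+R_2) = 13×120/300 = 5.2 V.
Assume saturation: I_D = (k_n/2)(V_GS − V_t)² with V_GS = V_G − I_D·R_S = 5.2 − 3.3·I_D.
Substituting gives 2.78·I_D² − 6.05·I_D + 2.29 = 0, with roots I_D = 0.489 or 1.69 mA.
The root I_D = 1.69 mA gives V_GS = -0.374 V ≤ V_t, so take I_D = 0.489 mA.
Then V_GS = 3.59 V and V_DS = V_DD − I_D(R_D+R_S) = 13 − 0.489×4.12 = 11 V.
Saturation requires V_DS ≥ V_GS − V_t = 1.39 V; 11 ≥ 1.39 ✓.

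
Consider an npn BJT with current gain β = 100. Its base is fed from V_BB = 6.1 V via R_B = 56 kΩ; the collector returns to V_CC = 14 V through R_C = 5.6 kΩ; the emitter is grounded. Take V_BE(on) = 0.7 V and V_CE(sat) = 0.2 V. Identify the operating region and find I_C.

saturation; I_C ≈ 2.5 mA

Assume active: I_B = (6.1 − 0.7)/56 = 0.0964 mA, giving I_C = β·I_B = 9.64 mA.
But then V_CE = 14 − 9.64×5.6 = -40 V < V_CE(sat) = 0.2 V — impossible in the active region.
So the transistor is saturated. With V_CE = 0.2 V, I_C = (V_CC − 0.2)/R_C = 13.8/5.6 = 2.46 mA.
Check: β·I_B = 9.64 mA > I_C = 2.46 mA, confirming saturation.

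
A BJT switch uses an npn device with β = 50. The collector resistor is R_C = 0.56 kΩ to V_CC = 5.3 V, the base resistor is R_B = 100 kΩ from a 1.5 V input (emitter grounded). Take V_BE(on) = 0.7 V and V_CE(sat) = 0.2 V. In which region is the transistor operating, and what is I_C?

Assume active. Base-emitter loop: I_B = (V_BB − V_BE)/R_B = (1.5 − 0.7)/100 = 0.008 mA.
I_C = β·I_B = 50×0.008 = 0.4 mA.
V_CE = V_CC − I_C·R_C = 5.3 − 0.4×0.56 = 5.08 V > V_CE(sat), so the active-region assumption holds.

active; I_C ≈ 0.4 mA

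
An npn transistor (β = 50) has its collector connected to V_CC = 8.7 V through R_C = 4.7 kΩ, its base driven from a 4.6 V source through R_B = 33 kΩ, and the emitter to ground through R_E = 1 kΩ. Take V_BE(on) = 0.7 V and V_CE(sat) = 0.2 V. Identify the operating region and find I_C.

saturation; I_C ≈ 1.5 mA

Assume active: I_B = (4.6 − 0.7)/(33 + 51×1) = 0.0464 mA, I_C = β·I_B = 2.32 mA.
Then V_CE = 8.7 − 2.32×4.7 − 2.37×1 = -4.58 V < 0.2 V — the active assumption fails.
Re-solve with V_CE = 0.2 V. KCL at the emitter: V_E/R_E = (V_BB−0.7−V_E)/R_B + (V_CC−0.2−V_E)/R_C, giving V_E = 1.55 V.
I_C = (V_CC − 0.2 − V_E)/R_C = (8.5 − 1.55)/4.7 = 1.48 mA.
Check: I_B = (3.9 − 1.55)/33 = 0.0712 mA, and β·I_B = 3.56 mA > I_C, confirming saturation.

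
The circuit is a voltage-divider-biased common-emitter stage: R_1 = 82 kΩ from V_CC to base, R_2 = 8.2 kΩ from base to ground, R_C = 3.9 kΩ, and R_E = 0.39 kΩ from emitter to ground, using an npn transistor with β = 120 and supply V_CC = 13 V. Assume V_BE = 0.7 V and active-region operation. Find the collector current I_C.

Thevenize the base divider: V_Th = V_CC·R_2/(R_1+R_2) = 13×8.2/90.2 = 1.18 V, R_Th = R_1‖R_2 = 7.45 kΩ.
Base-emitter loop: V_Th = I_B·R_Th + V_BE + (β+1)I_B·R_E, so I_B = (1.18 − 0.7) / (7.45 + 121×0.39) = 0.00882 mA.
I_C = β·I_B = 120×0.00882 = 1.06 mA, and I_E = (β+1)I_B = 1.07 mA.
V_CE = V_CC − I_C·R_C − I_E·R_E = 13 − 1.06×3.9 − 1.07×0.39 = 8.46 V.
V_CE = 8.46 V > 0.2 V confirms active-region operation.

I_C ≈ 1.1 mA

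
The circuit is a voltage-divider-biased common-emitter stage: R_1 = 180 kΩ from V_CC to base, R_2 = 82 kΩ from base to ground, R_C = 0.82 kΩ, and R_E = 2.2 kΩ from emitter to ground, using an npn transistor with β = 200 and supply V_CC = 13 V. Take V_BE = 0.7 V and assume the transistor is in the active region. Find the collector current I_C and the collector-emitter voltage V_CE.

I_C ≈ 1.4 mA, V_CE ≈ 8.9 V

Thevenize the base divider: V_Th = V_CC·R_2/(R_1+R_2) = 13×82/262 = 4.07 V, R_Th = R_1‖R_2 = 56.3 kΩ.
Base-emitter loop: V_Th = I_B·R_Th + V_BE + (β+1)I_B·R_E, so I_B = (4.07 − 0.7) / (56.3 + 201×2.2) = 0.00676 mA.
I_C = β·I_B = 200×0.00676 = 1.35 mA, and I_E = (β+1)I_B = 1.36 mA.
V_CE = V_CC − I_C·R_C − I_E·R_E = 13 − 1.35×0.82 − 1.36×2.2 = 8.9 V.
V_CE = 8.9 V > 0.2 V confirms active-region operation.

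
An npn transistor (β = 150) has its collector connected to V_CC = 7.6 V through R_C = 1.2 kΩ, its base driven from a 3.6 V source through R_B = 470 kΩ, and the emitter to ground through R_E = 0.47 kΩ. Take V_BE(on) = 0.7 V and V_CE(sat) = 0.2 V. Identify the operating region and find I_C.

Assume active. Base-emitter loop: I_B = (V_BB − V_BE)/(R_B + (β+1)R_E) = (3.6 − 0.7)/(470 + 151×0.47) = 0.00536 mA.
I_C = β·I_B = 150×0.00536 = 0.804 mA.
V_CE = V_CC − I_C·R_C − I_E·R_E = 7.6 − 0.804×1.2 − 0.809×0.47 = 6.25 V > V_CE(sat), so the active-region assumption holds.

active; I_C ≈ 0.8 mA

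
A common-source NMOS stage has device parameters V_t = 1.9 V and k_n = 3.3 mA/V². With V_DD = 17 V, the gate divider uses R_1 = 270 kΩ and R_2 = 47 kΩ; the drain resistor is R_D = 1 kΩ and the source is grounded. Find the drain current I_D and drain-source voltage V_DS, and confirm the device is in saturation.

I_D ≈ 0.64 mA, V_DS ≈ 16 V

V_G = V_DD·R_2/(R_1+R_2) = 17×47/317 = 2.52 V. With the source grounded, V_GS = V_G = 2.52 V.
Assume saturation: I_D = (k_n/2)(V_GS − V_t)² = (3.3/2)×(2.52 − 1.9)² = 1.65×0.621² = 0.635 mA.
V_DS = V_DD − I_D·R_D = 17 − 0.635×1 = 16.4 V.
Saturation requires V_DS ≥ V_GS − V_t = 0.621 V; 16.4 ≥ 0.621 ✓.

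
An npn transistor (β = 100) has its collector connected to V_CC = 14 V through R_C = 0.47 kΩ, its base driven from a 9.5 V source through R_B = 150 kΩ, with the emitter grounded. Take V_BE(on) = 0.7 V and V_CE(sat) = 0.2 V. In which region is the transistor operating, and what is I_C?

active; I_C ≈ 5.9 mA

Assume active. Base-emitter loop: I_B = (V_BB − V_BE)/R_B = (9.5 − 0.7)/150 = 0.0587 mA.
I_C = β·I_B = 100×0.0587 = 5.87 mA.
V_CE = V_CC − I_C·R_C = 14 − 5.87×0.47 = 11.2 V > V_CE(sat), so the active-region assumption holds.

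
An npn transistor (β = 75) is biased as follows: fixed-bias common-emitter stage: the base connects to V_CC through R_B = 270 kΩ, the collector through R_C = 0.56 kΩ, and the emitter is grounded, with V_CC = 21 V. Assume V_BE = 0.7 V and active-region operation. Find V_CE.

Base loop: V_CC = I_B·R_B + V_BE, so I_B = (21 − 0.7)/270 kΩ = 0.0752 mA.
In the active region I_C = β·I_B = 75 × 0.0752 = 5.64 mA.
Collector loop: V_CE = V_CC − I_C·R_C = 21 − 5.64×0.56 = 17.8 V.
Since V_CE = 17.8 V > V_CE(sat) ≈ 0.2 V, the transistor is in the active region as assumed.

V_CE ≈ 18 V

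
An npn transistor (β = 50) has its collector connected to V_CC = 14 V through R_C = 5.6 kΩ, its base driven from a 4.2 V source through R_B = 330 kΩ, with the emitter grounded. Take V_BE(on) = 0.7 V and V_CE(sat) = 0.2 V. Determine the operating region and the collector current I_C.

Assume active. Base-emitter loop: I_B = (V_BB − V_BE)/R_B = (4.2 − 0.7)/330 = 0.0106 mA.
I_C = β·I_B = 50×0.0106 = 0.53 mA.
V_CE = V_CC − I_C·R_C = 14 − 0.53×5.6 = 11 V > V_CE(sat), so the active-region assumption holds.

active; I_C ≈ 0.53 mA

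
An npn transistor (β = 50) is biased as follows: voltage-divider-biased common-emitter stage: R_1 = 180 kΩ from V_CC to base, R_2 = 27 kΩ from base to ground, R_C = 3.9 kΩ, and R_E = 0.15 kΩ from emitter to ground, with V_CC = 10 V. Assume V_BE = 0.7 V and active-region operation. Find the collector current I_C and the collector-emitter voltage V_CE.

I_C ≈ 0.97 mA, V_CE ≈ 6.1 V

Thevenize the base divider: V_Th = V_CC·R_2/(R_1+R_2) = 10×27/207 = 1.3 V, R_Th = R_1‖R_2 = 23.5 kΩ.
Base-emitter loop: V_Th = I_B·R_Th + V_BE + (β+1)I_B·R_E, so I_B = (1.3 − 0.7) / (23.5 + 51×0.15) = 0.0194 mA.
I_C = β·I_B = 50×0.0194 = 0.971 mA, and I_E = (β+1)I_B = 0.99 mA.
V_CE = V_CC − I_C·R_C − I_E·R_E = 10 − 0.971×3.9 − 0.99×0.15 = 6.07 V.
V_CE = 6.07 V > 0.2 V confirms active-region operation.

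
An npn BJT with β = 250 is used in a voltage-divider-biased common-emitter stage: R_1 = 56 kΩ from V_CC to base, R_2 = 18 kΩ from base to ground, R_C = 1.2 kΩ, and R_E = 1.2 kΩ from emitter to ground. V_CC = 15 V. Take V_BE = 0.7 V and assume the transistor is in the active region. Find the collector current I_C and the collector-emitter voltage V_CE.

I_C ≈ 2.3 mA, V_CE ≈ 9.4 V

Thevenize the base divider: V_Th = V_CC·R_2/(R_1+R_2) = 15×18/74 = 3.65 V, R_Th = R_1‖R_2 = 13.6 kΩ.
Base-emitter loop: V_Th = I_B·R_Th + V_BE + (β+1)I_B·R_E, so I_B = (3.65 − 0.7) / (13.6 + 251×1.2) = 0.00937 mA.
I_C = β·I_B = 250×0.00937 = 2.34 mA, and I_E = (β+1)I_B = 2.35 mA.
V_CE = V_CC − I_C·R_C − I_E·R_E = 15 − 2.34×1.2 − 2.35×1.2 = 9.37 V.
V_CE = 9.37 V > 0.2 V confirms active-region operation.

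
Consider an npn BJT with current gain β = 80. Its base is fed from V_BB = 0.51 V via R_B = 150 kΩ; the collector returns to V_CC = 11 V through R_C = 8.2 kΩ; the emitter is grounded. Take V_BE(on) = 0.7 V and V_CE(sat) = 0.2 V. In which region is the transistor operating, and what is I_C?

cutoff; I_C ≈ 0

V_BB = 0.51 V ≤ V_BE(on) = 0.7 V, so the base-emitter junction is not forward biased.
The transistor is in cutoff: I_B = I_C = 0.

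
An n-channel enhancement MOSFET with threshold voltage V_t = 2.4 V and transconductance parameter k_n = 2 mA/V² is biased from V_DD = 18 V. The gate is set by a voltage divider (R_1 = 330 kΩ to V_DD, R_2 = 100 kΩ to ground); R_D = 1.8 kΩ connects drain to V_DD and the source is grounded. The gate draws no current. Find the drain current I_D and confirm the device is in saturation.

V_G = V_DD·R_2/(R_1+R_2) = 18×100/430 = 4.19 V. With the source grounded, V_GS = V_G = 4.19 V.
Assume saturation: I_D = (k_n/2)(V_GS − V_t)² = (2/2)×(4.19 − 2.4)² = 1×1.79² = 3.19 mA.
V_DS = V_DD − I_D·R_D = 18 − 3.19×1.8 = 12.3 V.
Saturation requires V_DS ≥ V_GS − V_t = 1.79 V; 12.3 ≥ 1.79 ✓.

I_D ≈ 3.2 mA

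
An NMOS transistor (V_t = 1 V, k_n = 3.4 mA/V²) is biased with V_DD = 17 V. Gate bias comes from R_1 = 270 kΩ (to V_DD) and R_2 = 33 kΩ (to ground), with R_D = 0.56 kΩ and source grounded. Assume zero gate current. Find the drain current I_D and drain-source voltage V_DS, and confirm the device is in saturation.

V_G = V_DD·R_2/(R_1+R_2) = 17×33/303 = 1.85 V. With the source grounded, V_GS = V_G = 1.85 V.
Assume saturation: I_D = (k_n/2)(V_GS − V_t)² = (3.4/2)×(1.85 − 1)² = 1.7×0.851² = 1.23 mA.
V_DS = V_DD − I_D·R_D = 17 − 1.23×0.56 = 16.3 V.
Saturation requires V_DS ≥ V_GS − V_t = 0.851 V; 16.3 ≥ 0.851 ✓.

I_D ≈ 1.2 mA, V_DS ≈ 16 V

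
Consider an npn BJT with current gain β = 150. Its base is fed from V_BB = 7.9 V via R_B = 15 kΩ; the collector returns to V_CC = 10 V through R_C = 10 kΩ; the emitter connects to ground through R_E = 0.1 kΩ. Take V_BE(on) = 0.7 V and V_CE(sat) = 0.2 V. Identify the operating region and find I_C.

Assume active: I_B = (7.9 − 0.7)/(15 + 151×0.1) = 0.239 mA, I_C = β·I_B = 35.9 mA.
Then V_CE = 10 − 35.9×10 − 36.1×0.1 = -352 V < 0.2 V — the active assumption fails.
Re-solve with V_CE = 0.2 V. KCL at the emitter: V_E/R_E = (V_BB−0.7−V_E)/R_B + (V_CC−0.2−V_E)/R_C, giving V_E = 0.144 V.
I_C = (V_CC − 0.2 − V_E)/R_C = (9.8 − 0.144)/10 = 0.966 mA.
Check: I_B = (7.2 − 0.144)/15 = 0.47 mA, and β·I_B = 70.6 mA > I_C, confirming saturation.

saturation; I_C ≈ 0.97 mA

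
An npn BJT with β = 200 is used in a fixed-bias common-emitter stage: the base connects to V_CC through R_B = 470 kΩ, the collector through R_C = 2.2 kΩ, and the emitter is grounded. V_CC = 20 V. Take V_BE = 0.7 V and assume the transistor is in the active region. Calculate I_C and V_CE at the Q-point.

I_C ≈ 8.2 mA, V_CE ≈ 1.9 V

Base loop: V_CC = I_B·R_B + V_BE, so I_B = (20 − 0.7)/470 kΩ = 0.0411 mA.
In the active region I_C = β·I_B = 200 × 0.0411 = 8.21 mA.
Collector loop: V_CE = V_CC − I_C·R_C = 20 − 8.21×2.2 = 1.93 V.
Since V_CE = 1.93 V > V_CE(sat) ≈ 0.2 V, the transistor is in the active region as assumed.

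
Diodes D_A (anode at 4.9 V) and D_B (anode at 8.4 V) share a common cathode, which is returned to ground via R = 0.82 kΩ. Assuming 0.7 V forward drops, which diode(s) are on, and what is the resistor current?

Only D_B conducts; I_R ≈ 9.4 mA

Assume both conduct. Then node N would need to be at both 4.9−0.7 = 4.2 V and 8.4−0.7 = 7.7 V, which is impossible.
Assume only D_B conducts: V_N = 8.4 − 0.7 = 7.7 V, so I_R = 7.7/0.82 = 9.39 mA.
Check D_A: its anode-to-cathode voltage is 4.9 − 7.7 = -2.8 V < 0.7 V, so it is off. The assumption is consistent.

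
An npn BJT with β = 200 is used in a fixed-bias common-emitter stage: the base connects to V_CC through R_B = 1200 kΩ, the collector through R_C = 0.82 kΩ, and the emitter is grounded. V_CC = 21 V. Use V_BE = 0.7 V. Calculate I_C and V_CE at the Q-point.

Base loop: V_CC = I_B·R_B + V_BE, so I_B = (21 − 0.7)/1200 kΩ = 0.0169 mA.
In the active region I_C = β·I_B = 200 × 0.0169 = 3.38 mA.
Collector loop: V_CE = V_CC − I_C·R_C = 21 − 3.38×0.82 = 18.2 V.
Since V_CE = 18.2 V > V_CE(sat) ≈ 0.2 V, the transistor is in the active region as assumed.

I_C ≈ 3.4 mA, V_CE ≈ 18 V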